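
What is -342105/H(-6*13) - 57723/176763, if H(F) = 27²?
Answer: -6723731798/14317803 ≈ -469.61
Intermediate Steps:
H(F) = 729
-342105/H(-6*13) - 57723/176763 = -342105/729 - 57723/176763 = -342105*1/729 - 57723*1/176763 = -114035/243 - 19241/58921 = -6723731798/14317803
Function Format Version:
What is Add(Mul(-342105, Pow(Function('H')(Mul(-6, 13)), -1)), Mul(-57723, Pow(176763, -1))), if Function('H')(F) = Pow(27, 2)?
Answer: Rational(-6723731798, 14317803) ≈ -469.61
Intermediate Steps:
Function('H')(F) = 729
Add(Mul(-342105, Pow(Function('H')(Mul(-6, 13)), -1)), Mul(-57723, Pow(176763, -1))) = Add(Mul(-342105, Pow(729, -1)), Mul(-57723, Pow(176763, -1))) = Add(Mul(-342105, Rational(1, 729)), Mul(-57723, Rational(1, 176763))) = Add(Rational(-114035, 243), Rational(-19241, 58921)) = Rational(-6723731798, 14317803)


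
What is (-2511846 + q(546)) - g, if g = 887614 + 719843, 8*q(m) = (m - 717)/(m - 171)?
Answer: -4119303057/1000 ≈ -4.1193e+6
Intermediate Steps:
q(m) = (-717 + m)/(8*(-171 + m)) (q(m) = ((m - 717)/(m - 171))/8 = ((-717 + m)/(-171 + m))/8 = (-717 + m)/(8*(-171 + m)))
g = 1607457
(-2511846 + q(546)) - g = (-2511846 + (-717 + 546)/(8*(-171 + 546))) - 1*1607457 = (-2511846 + (⅛)*(-171)/375) - 1607457 = (-2511846 + (⅛)*(1/375)*(-171)) - 1607457 = (-2511846 - 57/1000) - 1607457 = -2511846057/1000 - 1607457 = -4119303057/1000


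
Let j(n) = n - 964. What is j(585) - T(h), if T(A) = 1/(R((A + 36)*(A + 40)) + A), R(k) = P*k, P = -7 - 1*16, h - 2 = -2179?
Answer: -39883863371/105234468 ≈ -379.00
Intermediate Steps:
j(n) = -964 + n
h = -2177 (h = 2 - 2179 = -2177)
P = -23 (P = -7 - 16 = -23)
R(k) = -23*k
T(A) = 1/(A - 23*(36 + A)*(40 + A)) (T(A) = 1/(-23*(A + 36)*(A + 40) + A) = 1/(-23*(36 + A)*(40 + A) + A) = 1/(A - 23*(36 + A)*(40 + A)))
j(585) - T(h) = (-964 + 585) - 1/(-33120 - 1747*(-2177) - 23*(-2177)**2) = -379 - 1/(-33120 + 3803219 - 23*4739329) = -379 - 1/(-33120 + 3803219 - 109004567) = -379 - 1/(-105234468) = -379 - 1*(-1/105234468) = -379 + 1/105234468 = -39883863371/105234468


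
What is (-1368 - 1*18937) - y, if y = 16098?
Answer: -36403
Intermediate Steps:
(-1368 - 1*18937) - y = (-1368 - 1*18937) - 1*16098 = (-1368 - 18937) - 16098 = -20305 - 16098 = -36403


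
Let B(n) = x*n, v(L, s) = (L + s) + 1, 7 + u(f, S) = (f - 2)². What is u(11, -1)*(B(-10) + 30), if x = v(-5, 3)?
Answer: 2960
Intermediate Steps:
u(f, S) = -7 + (-2 + f)² (u(f, S) = -7 + (f - 2)² = -7 + (-2 + f)²)
v(L, s) = 1 + L + s
x = -1 (x = 1 - 5 + 3 = -1)
B(n) = -n
u(11, -1)*(B(-10) + 30) = (-7 + (-2 + 11)²)*(-1*(-10) + 30) = (-7 + 9²)*(10 + 30) = (-7 + 81)*40 = 74*40 = 2960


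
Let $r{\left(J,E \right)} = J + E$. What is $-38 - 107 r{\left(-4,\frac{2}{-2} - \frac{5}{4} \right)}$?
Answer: $\frac{2523}{4} \approx 630.75$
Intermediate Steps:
$r{\left(J,E \right)} = E + J$
$-38 - 107 r{\left(-4,\frac{2}{-2} - \frac{5}{4} \right)} = -38 - 107 \left(\left(\frac{2}{-2} - \frac{5}{4}\right) - 4\right) = -38 - 107 \left(\left(2 \left(- \frac{1}{2}\right) - \frac{5}{4}\right) - 4\right) = -38 - 107 \left(\left(-1 - \frac{5}{4}\right) - 4\right) = -38 - 107 \left(- \frac{9}{4} - 4\right) = -38 - - \frac{2675}{4} = -38 + \frac{2675}{4} = \frac{2523}{4}$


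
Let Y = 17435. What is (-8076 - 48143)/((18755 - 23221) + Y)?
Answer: -56219/12969 ≈ -4.3349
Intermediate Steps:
(-8076 - 48143)/((18755 - 23221) + Y) = (-8076 - 48143)/((18755 - 23221) + 17435) = -56219/(-4466 + 17435) = -56219/12969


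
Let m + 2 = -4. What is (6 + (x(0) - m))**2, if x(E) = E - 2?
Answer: 100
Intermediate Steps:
x(E) = -2 + E
m = -6 (m = -2 - 4 = -6)
(6 + (x(0) - m))**2 = (6 + ((-2 + 0) - 1*(-6)))**2 = (6 + (-2 + 6))**2 = (6 + 4)**2 = 10**2 = 100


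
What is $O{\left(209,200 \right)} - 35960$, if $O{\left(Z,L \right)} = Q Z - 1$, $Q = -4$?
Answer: $-36797$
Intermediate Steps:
$O{\left(Z,L \right)} = -1 - 4 Z$ ($O{\left(Z,L \right)} = - 4 Z - 1 = -1 - 4 Z$)
$O{\left(209,200 \right)} - 35960 = \left(-1 - 836\right) - 35960 = -837 - 35960 = -36797$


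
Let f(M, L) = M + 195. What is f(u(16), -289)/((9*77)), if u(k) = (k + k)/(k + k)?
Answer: 28/99 ≈ 0.28283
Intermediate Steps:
u(k) = 1 (u(k) = (2*k)/((2*k)) = (2*k)*(1/(2*k)) = 1)
f(M, L) = 195 + M
f(u(16), -289)/((9*77)) = (195 + 1)/((9*77)) = 196/693 = 196*(1/693) = 28/99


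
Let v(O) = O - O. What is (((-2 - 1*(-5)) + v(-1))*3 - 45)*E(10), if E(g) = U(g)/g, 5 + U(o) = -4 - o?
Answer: 342/5 ≈ 68.400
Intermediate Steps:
v(O) = 0
U(o) = -9 - o (U(o) = -5 + (-4 - o) = -9 - o)
E(g) = (-9 - g)/g
(((-2 - 1*(-5)) + v(-1))*3 - 45)*E(10) = (((-2 - 1*(-5)) + 0)*3 - 45)*((-9 - 1*10)/10) = (((-2 + 5) + 0)*3 - 45)*((-9 - 10)/10) = ((3 + 0)*3 - 45)*((1/10)*(-19)) = (3*3 - 45)*(-19/10) = (9 - 45)*(-19/10) = -36*(-19/10) = 342/5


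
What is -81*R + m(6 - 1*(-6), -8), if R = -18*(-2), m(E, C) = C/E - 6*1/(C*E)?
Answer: -139997/48 ≈ -2916.6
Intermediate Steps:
m(E, C) = C/E - 6/(C*E) (m(E, C) = C/E - 6*1/(C*E) = C/E - 6/(C*E))
R = 36
-81*R + m(6 - 1*(-6), -8) = -81*36 + (-6 + (-8)²)/((-8)*(6 - 1*(-6))) = -2916 - (-6 + 64)/(8*(6 + 6)) = -2916 - ⅛*58/12 = -2916 - ⅛*1/12*58 = -2916 - 29/48 = -139997/48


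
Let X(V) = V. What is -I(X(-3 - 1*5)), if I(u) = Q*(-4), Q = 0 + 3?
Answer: 12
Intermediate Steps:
Q = 3
I(u) = -12 (I(u) = 3*(-4) = -12)
-I(X(-3 - 1*5)) = -1*(-12) = 12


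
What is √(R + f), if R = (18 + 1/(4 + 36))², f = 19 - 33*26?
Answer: I*√822559/40 ≈ 22.674*I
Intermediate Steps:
f = -839 (f = 19 - 858 = -839)
R = 519841/1600 (R = (18 + 1/40)² = (721/40)² = 519841/1600 ≈ 324.90)
√(R + f) = √(519841/1600 - 839) = √(-822559/1600) = I*√822559/40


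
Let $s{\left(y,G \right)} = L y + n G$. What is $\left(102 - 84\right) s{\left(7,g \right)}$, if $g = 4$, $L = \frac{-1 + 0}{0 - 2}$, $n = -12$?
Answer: $-801$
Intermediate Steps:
$L = \frac{1}{2}$ ($L = - \frac{1}{-2} = \left(-1\right) \left(- \frac{1}{2}\right) = \frac{1}{2} \approx 0.5$)
$s{\left(y,G \right)} = \frac{y}{2} - 12 G$
$\left(102 - 84\right) s{\left(7,g \right)} = \left(102 - 84\right) \left(\frac{1}{2} \cdot 7 - 48\right) = 18 \left(\frac{7}{2} - 48\right) = 18 \left(- \frac{89}{2}\right) = -801$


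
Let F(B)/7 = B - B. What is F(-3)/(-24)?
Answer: 0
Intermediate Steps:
F(B) = 0 (F(B) = 7*(B - B) = 7*0 = 0)
F(-3)/(-24) = 0/(-24) = -1/24*0 = 0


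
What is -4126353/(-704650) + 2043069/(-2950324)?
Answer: 5367214858761/1039472903300 ≈ 5.1634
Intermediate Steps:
-4126353/(-704650) + 2043069/(-2950324) = -4126353*(-1/704650) + 2043069*(-1/2950324) = 4126353/704650 - 2043069/2950324 = 5367214858761/1039472903300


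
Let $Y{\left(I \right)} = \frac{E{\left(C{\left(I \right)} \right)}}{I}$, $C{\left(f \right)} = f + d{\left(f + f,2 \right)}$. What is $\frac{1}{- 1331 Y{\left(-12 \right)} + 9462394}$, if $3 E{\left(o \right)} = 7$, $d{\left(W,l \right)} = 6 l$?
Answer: $\frac{36}{340655501} \approx 1.0568 \cdot 10^{-7}$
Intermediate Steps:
$C{\left(f \right)} = 12 + f$ ($C{\left(f \right)} = f + 6 \cdot 2 = f + 12 = 12 + f$)
$E{\left(o \right)} = \frac{7}{3}$ ($E{\left(o \right)} = \frac{1}{3} \cdot 7 = \frac{7}{3}$)
$Y{\left(I \right)} = \frac{7}{3 I}$
$\frac{1}{- 1331 Y{\left(-12 \right)} + 9462394} = \frac{1}{- 1331 \frac{7}{3 \left(-12\right)} + 9462394} = \frac{1}{- 1331 \cdot \frac{7}{3} \left(- \frac{1}{12}\right) + 9462394} = \frac{1}{\left(-1331\right) \left(- \frac{7}{36}\right) + 9462394} = \frac{1}{\frac{9317}{36} + 9462394} = \frac{1}{\frac{340655501}{36}} = \frac{36}{340655501}$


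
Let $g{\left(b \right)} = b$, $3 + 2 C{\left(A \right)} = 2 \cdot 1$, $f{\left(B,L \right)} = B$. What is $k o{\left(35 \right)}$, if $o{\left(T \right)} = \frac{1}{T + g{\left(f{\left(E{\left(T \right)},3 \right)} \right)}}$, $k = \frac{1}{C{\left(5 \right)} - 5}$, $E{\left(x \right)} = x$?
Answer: $- \frac{1}{385} \approx -0.0025974$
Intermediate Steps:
$C{\left(A \right)} = - \frac{1}{2}$ ($C{\left(A \right)} = - \frac{3}{2} + \frac{2 \cdot 1}{2} = - \frac{3}{2} + \frac{1}{2} \cdot 2 = - \frac{3}{2} + 1 = - \frac{1}{2}$)
$k = - \frac{2}{11}$ ($k = \frac{1}{- \frac{1}{2} - 5} = \frac{1}{- \frac{11}{2}} = - \frac{2}{11} \approx -0.18182$)
$o{\left(T \right)} = \frac{1}{2 T}$ ($o{\left(T \right)} = \frac{1}{T + T} = \frac{1}{2 T}$)
$k o{\left(35 \right)} = - \frac{2 \frac{1}{2 \cdot 35}}{11} = - \frac{2 \cdot \frac{1}{2} \cdot \frac{1}{35}}{11} = \left(- \frac{2}{11}\right) \frac{1}{70} = - \frac{1}{385}$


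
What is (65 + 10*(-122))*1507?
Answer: -1740585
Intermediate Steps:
(65 + 10*(-122))*1507 = (65 - 1220)*1507 = -1155*1507 = -1740585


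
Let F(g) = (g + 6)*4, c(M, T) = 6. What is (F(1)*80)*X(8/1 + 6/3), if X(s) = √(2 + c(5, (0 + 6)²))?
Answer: 4480*√2 ≈ 6335.7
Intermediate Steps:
F(g) = 24 + 4*g (F(g) = (6 + g)*4 = 24 + 4*g)
X(s) = 2*√2 (X(s) = √(2 + 6) = √8 = 2*√2)
(F(1)*80)*X(8/1 + 6/3) = ((24 + 4*1)*80)*(2*√2) = ((24 + 4)*80)*(2*√2) = (28*80)*(2*√2) = 2240*(2*√2) = 4480*√2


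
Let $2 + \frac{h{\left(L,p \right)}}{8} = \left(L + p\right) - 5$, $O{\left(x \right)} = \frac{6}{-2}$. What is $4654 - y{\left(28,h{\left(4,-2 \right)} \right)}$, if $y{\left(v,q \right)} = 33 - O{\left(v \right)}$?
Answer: $4618$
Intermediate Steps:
$O{\left(x \right)} = -3$ ($O{\left(x \right)} = 6 \left(- \frac{1}{2}\right) = -3$)
$h{\left(L,p \right)} = -56 + 8 L + 8 p$ ($h{\left(L,p \right)} = -16 + 8 \left(\left(L + p\right) - 5\right) = -16 + 8 \left(-5 + L + p\right) = -16 + \left(-40 + 8 L + 8 p\right) = -56 + 8 L + 8 p$)
$y{\left(v,q \right)} = 36$ ($y{\left(v,q \right)} = 33 - -3 = 33 + 3 = 36$)
$4654 - y{\left(28,h{\left(4,-2 \right)} \right)} = 4654 - 36 = 4618$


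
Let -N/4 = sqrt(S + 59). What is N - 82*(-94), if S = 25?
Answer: 7708 - 8*sqrt(21) ≈ 7671.3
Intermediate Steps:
N = -8*sqrt(21) (N = -4*sqrt(25 + 59) = -8*sqrt(21) ≈ -36.661)
N - 82*(-94) = -8*sqrt(21) - 82*(-94) = -8*sqrt(21) + 7708 = 7708 - 8*sqrt(21)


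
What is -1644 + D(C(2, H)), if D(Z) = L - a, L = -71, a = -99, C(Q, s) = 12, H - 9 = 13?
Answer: -1616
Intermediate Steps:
H = 22 (H = 9 + 13 = 22)
D(Z) = 28 (D(Z) = -71 - 1*(-99) = -71 + 99 = 28)
-1644 + D(C(2, H)) = -1644 + 28 = -1616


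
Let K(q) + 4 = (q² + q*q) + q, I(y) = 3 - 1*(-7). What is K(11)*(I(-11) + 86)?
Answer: 23904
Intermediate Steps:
I(y) = 10 (I(y) = 3 + 7 = 10)
K(q) = -4 + q + 2*q² (K(q) = -4 + ((q² + q*q) + q) = -4 + ((q² + q²) + q) = -4 + (2*q² + q) = -4 + (q + 2*q²) = -4 + q + 2*q²)
K(11)*(I(-11) + 86) = (-4 + 11 + 2*11²)*(10 + 86) = (-4 + 11 + 2*121)*96 = (-4 + 11 + 242)*96 = 249*96 = 23904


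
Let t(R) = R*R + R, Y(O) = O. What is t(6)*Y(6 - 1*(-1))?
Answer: 294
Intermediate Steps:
t(R) = R + R² (t(R) = R² + R = R + R²)
t(6)*Y(6 - 1*(-1)) = (6*(1 + 6))*(6 - 1*(-1)) = (6*7)*(6 + 1) = 42*7 = 294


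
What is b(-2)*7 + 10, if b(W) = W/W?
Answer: 17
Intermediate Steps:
b(W) = 1
b(-2)*7 + 10 = 1*7 + 10 = 7 + 10 = 17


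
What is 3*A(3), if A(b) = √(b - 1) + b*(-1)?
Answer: -9 + 3*√2 ≈ -4.7574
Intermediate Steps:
A(b) = √(-1 + b) - b
3*A(3) = 3*(√(-1 + 3) - 1*3) = 3*(√2 - 3) = 3*(-3 + √2) = -9 + 3*√2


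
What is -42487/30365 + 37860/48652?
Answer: -229364656/369329495 ≈ -0.62103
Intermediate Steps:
-42487/30365 + 37860/48652 = -42487*1/30365 + 37860*(1/48652) = -42487/30365 + 9465/12163 = -229364656/369329495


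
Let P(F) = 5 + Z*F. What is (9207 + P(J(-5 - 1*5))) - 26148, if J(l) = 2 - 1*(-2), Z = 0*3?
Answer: -16936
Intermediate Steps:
Z = 0
J(l) = 4 (J(l) = 2 + 2 = 4)
P(F) = 5 (P(F) = 5 + 0*F = 5 + 0 = 5)
(9207 + P(J(-5 - 1*5))) - 26148 = (9207 + 5) - 26148 = 9212 - 26148 = -16936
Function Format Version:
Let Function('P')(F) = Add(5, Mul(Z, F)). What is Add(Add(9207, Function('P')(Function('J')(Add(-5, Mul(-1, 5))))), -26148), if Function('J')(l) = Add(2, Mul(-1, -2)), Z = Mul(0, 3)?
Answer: -16936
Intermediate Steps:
Z = 0
Function('J')(l) = 4 (Function('J')(l) = Add(2, 2) = 4)
Function('P')(F) = 5 (Function('P')(F) = Add(5, Mul(0, F)) = Add(5, 0) = 5)
Add(Add(9207, Function('P')(Function('J')(Add(-5, Mul(-1, 5))))), -26148) = Add(Add(9207, 5), -26148) = Add(9212, -26148) = -16936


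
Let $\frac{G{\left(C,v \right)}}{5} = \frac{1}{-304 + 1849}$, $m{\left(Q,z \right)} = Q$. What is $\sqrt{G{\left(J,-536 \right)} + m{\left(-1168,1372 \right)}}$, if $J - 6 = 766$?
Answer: $\frac{i \sqrt{111521499}}{309} \approx 34.176 i$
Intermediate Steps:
$J = 772$ ($J = 6 + 766 = 772$)
$G{\left(C,v \right)} = \frac{1}{309}$ ($G{\left(C,v \right)} = \frac{5}{-304 + 1849} = \frac{5}{1545} = 5 \cdot \frac{1}{1545} = \frac{1}{309}$)
$\sqrt{G{\left(J,-536 \right)} + m{\left(-1168,1372 \right)}} = \sqrt{\frac{1}{309} - 1168} = \sqrt{- \frac{360911}{309}} = \frac{i \sqrt{111521499}}{309}$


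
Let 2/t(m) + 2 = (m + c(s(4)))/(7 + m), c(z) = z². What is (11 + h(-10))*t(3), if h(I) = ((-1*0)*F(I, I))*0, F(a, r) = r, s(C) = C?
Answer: -220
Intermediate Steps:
h(I) = 0 (h(I) = ((-1*0)*I)*0 = (0*I)*0 = 0*0 = 0)
t(m) = 2/(-2 + (16 + m)/(7 + m)) (t(m) = 2/(-2 + (m + 4²)/(7 + m)) = 2/(-2 + (m + 16)/(7 + m)) = 2/(-2 + (16 + m)/(7 + m)))
(11 + h(-10))*t(3) = (11 + 0)*(2*(-7 - 1*3)/(-2 + 3)) = 11*(2*(-7 - 3)/1) = 11*(2*1*(-10)) = 11*(-20) = -220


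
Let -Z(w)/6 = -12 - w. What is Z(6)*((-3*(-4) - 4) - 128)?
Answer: -12960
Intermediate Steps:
Z(w) = 72 + 6*w (Z(w) = -6*(-12 - w) = 72 + 6*w)
Z(6)*((-3*(-4) - 4) - 128) = (72 + 6*6)*((-3*(-4) - 4) - 128) = (72 + 36)*((12 - 4) - 128) = 108*(8 - 128) = 108*(-120) = -12960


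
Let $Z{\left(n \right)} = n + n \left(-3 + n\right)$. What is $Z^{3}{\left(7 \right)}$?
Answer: $42875$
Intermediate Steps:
$Z^{3}{\left(7 \right)} = \left(7 \left(-2 + 7\right)\right)^{3} = \left(7 \cdot 5\right)^{3} = 35^{3} = 42875$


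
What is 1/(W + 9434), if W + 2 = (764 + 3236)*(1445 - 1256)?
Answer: 1/765432 ≈ 1.3065e-6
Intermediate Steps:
W = 755998 (W = -2 + (764 + 3236)*(1445 - 1256) = -2 + 4000*189 = -2 + 756000 = 755998)
1/(W + 9434) = 1/(755998 + 9434) = 1/765432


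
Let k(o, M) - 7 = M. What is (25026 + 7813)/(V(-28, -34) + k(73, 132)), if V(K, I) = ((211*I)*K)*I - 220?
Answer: -32839/6829729 ≈ -0.0048082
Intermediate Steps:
k(o, M) = 7 + M
V(K, I) = -220 + 211*K*I² (V(K, I) = (211*I*K)*I - 220 = 211*K*I² - 220 = -220 + 211*K*I²)
(25026 + 7813)/(V(-28, -34) + k(73, 132)) = (25026 + 7813)/((-220 + 211*(-28)*(-34)²) + (7 + 132)) = 32839/((-220 + 211*(-28)*1156) + 139) = 32839/((-220 - 6829648) + 139) = 32839/(-6829868 + 139) = 32839/(-6829729) = 32839*(-1/6829729) = -32839/6829729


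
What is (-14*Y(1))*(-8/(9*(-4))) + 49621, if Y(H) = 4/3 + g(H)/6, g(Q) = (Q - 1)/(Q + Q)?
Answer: 1339655/27 ≈ 49617.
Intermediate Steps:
g(Q) = (-1 + Q)/(2*Q) (g(Q) = (-1 + Q)/((2*Q)) = (-1 + Q)*(1/(2*Q)) = (-1 + Q)/(2*Q))
Y(H) = 4/3 + (-1 + H)/(12*H) (Y(H) = 4/3 + ((-1 + H)/(2*H))/6 = 4*(⅓) + ((-1 + H)/(2*H))*(⅙) = 4/3 + (-1 + H)/(12*H))
(-14*Y(1))*(-8/(9*(-4))) + 49621 = (-7*(-1 + 17*1)/(6*1))*(-8/(9*(-4))) + 49621 = (-7*(-1 + 17)/6)*(-8/(-36)) + 49621 = (-7*16/6)*(-8*(-1/36)) + 49621 = -14*4/3*(2/9) + 49621 = -56/3*2/9 + 49621 = -112/27 + 49621 = 1339655/27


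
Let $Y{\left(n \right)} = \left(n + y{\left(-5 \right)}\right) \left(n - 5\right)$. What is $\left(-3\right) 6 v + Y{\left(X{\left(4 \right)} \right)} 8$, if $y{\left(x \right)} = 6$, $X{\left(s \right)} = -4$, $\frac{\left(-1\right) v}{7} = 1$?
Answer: $-18$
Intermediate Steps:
$v = -7$ ($v = \left(-7\right) 1 = -7$)
$Y{\left(n \right)} = \left(-5 + n\right) \left(6 + n\right)$ ($Y{\left(n \right)} = \left(n + 6\right) \left(n - 5\right) = \left(6 + n\right) \left(-5 + n\right) = \left(-5 + n\right) \left(6 + n\right)$)
$\left(-3\right) 6 v + Y{\left(X{\left(4 \right)} \right)} 8 = \left(-3\right) 6 \left(-7\right) + \left(-30 - 4 + \left(-4\right)^{2}\right) 8 = \left(-18\right) \left(-7\right) + \left(-30 - 4 + 16\right) 8 = 126 - 144 = -18$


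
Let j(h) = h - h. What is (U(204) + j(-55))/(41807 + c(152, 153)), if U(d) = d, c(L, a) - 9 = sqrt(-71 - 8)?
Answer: 8530464/1748577935 - 204*I*sqrt(79)/1748577935 ≈ 0.0048785 - 1.037e-6*I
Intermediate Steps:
c(L, a) = 9 + I*sqrt(79) (c(L, a) = 9 + sqrt(-71 - 8) = 9 + sqrt(-79) = 9 + I*sqrt(79))
j(h) = 0
(U(204) + j(-55))/(41807 + c(152, 153)) = (204 + 0)/(41807 + (9 + I*sqrt(79))) = 204/(41816 + I*sqrt(79))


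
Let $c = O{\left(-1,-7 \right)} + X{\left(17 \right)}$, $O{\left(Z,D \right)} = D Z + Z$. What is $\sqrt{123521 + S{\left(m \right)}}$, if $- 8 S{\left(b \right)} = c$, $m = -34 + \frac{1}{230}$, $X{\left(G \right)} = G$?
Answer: $\frac{\sqrt{1976290}}{4} \approx 351.45$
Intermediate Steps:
$O{\left(Z,D \right)} = Z + D Z$
$c = 23$ ($c = - (1 - 7) + 17 = \left(-1\right) \left(-6\right) + 17 = 6 + 17 = 23$)
$m = - \frac{7819}{230}$ ($m = -34 + \frac{1}{230} = - \frac{7819}{230} \approx -33.996$)
$S{\left(b \right)} = - \frac{23}{8}$ ($S{\left(b \right)} = \left(- \frac{1}{8}\right) 23 = - \frac{23}{8}$)
$\sqrt{123521 + S{\left(m \right)}} = \sqrt{123521 - \frac{23}{8}} = \sqrt{\frac{988145}{8}} = \frac{\sqrt{1976290}}{4}$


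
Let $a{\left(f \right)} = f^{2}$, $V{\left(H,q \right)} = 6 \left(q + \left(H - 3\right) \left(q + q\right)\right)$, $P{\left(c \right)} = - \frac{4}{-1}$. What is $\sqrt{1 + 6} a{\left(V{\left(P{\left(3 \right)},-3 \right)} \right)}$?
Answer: $2916 \sqrt{7} \approx 7715.0$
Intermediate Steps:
$P{\left(c \right)} = 4$ ($P{\left(c \right)} = \left(-4\right) \left(-1\right) = 4$)
$V{\left(H,q \right)} = 6 q + 12 q \left(-3 + H\right)$ ($V{\left(H,q \right)} = 6 \left(q + \left(-3 + H\right) 2 q\right) = 6 \left(q + 2 q \left(-3 + H\right)\right) = 6 q + 12 q \left(-3 + H\right)$)
$\sqrt{1 + 6} a{\left(V{\left(P{\left(3 \right)},-3 \right)} \right)} = \sqrt{1 + 6} \left(6 \left(-3\right) \left(-5 + 2 \cdot 4\right)\right)^{2} = \sqrt{7} \left(6 \left(-3\right) \left(-5 + 8\right)\right)^{2} = \sqrt{7} \left(6 \left(-3\right) 3\right)^{2} = \sqrt{7} \left(-54\right)^{2} = \sqrt{7} \cdot 2916 = 2916 \sqrt{7}$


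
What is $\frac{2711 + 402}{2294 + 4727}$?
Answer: $\frac{3113}{7021} \approx 0.44338$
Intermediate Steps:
$\frac{2711 + 402}{2294 + 4727} = \frac{3113}{7021}$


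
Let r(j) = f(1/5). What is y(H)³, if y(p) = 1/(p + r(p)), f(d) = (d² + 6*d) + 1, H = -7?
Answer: -15625/1685159 ≈ -0.0092721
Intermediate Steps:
f(d) = 1 + d² + 6*d
r(j) = 56/25 (r(j) = 1 + (1/5)² + 6/5 = 1 + (⅕)² + 6*(⅕) = 1 + 1/25 + 6/5 = 56/25)
y(p) = 1/(56/25 + p) (y(p) = 1/(p + 56/25) = 1/(56/25 + p))
y(H)³ = (25/(56 + 25*(-7)))³ = (25/(56 - 175))³ = (25/(-119))³ = (25*(-1/119))³ = (-25/119)³ = -15625/1685159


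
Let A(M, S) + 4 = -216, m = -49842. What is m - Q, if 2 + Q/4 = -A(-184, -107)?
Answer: -50714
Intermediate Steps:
A(M, S) = -220 (A(M, S) = -4 - 216 = -220)
Q = 872 (Q = -8 + 4*(-1*(-220)) = -8 + 4*220 = -8 + 880 = 872)
m - Q = -49842 - 1*872 = -49842 - 872 = -50714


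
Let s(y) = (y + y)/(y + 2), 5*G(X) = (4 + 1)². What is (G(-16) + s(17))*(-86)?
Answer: -11094/19 ≈ -583.89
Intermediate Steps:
G(X) = 5 (G(X) = (4 + 1)²/5 = (⅕)*5² = (⅕)*25 = 5)
s(y) = 2*y/(2 + y) (s(y) = (2*y)/(2 + y) = 2*y/(2 + y))
(G(-16) + s(17))*(-86) = (5 + 2*17/(2 + 17))*(-86) = (5 + 2*17/19)*(-86) = (5 + 2*17*(1/19))*(-86) = (5 + 34/19)*(-86) = (129/19)*(-86) = -11094/19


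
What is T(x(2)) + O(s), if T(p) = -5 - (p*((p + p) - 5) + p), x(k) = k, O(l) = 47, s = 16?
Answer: 42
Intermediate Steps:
T(p) = -5 - p - p*(-5 + 2*p) (T(p) = -5 - (p*(2*p - 5) + p) = -5 - (p*(-5 + 2*p) + p) = -5 - (p + p*(-5 + 2*p)) = -5 + (-p - p*(-5 + 2*p)) = -5 - p - p*(-5 + 2*p))
T(x(2)) + O(s) = (-5 - 2*2² + 4*2) + 47 = (-5 - 2*4 + 8) + 47 = (-5 - 8 + 8) + 47 = -5 + 47 = 42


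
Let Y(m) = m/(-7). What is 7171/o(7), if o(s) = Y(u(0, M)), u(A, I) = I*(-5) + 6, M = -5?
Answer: -50197/31 ≈ -1619.3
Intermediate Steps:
u(A, I) = 6 - 5*I (u(A, I) = -5*I + 6 = 6 - 5*I)
Y(m) = -m/7 (Y(m) = m*(-1/7) = -m/7)
o(s) = -31/7 (o(s) = -(6 - 5*(-5))/7 = -(6 + 25)/7 = -1/7*31 = -31/7)
7171/o(7) = 7171/(-31/7) = 7171*(-7/31) = -50197/31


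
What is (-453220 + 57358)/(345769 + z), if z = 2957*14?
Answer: -395862/387167 ≈ -1.0225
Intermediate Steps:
z = 41398
(-453220 + 57358)/(345769 + z) = (-453220 + 57358)/(345769 + 41398) = -395862/387167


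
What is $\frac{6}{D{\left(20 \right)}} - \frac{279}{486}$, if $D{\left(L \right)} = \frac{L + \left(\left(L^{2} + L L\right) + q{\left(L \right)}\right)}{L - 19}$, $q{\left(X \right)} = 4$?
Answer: $- \frac{6305}{11124} \approx -0.56679$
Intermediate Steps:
$D{\left(L \right)} = \frac{4 + L + 2 L^{2}}{-19 + L}$ ($D{\left(L \right)} = \frac{L + \left(\left(L^{2} + L L\right) + 4\right)}{L - 19} = \frac{L + \left(\left(L^{2} + L^{2}\right) + 4\right)}{-19 + L} = \frac{L + \left(2 L^{2} + 4\right)}{-19 + L} = \frac{L + \left(4 + 2 L^{2}\right)}{-19 + L} = \frac{4 + L + 2 L^{2}}{-19 + L}$)
$\frac{6}{D{\left(20 \right)}} - \frac{279}{486} = \frac{6}{\frac{1}{-19 + 20} \left(4 + 20 + 2 \cdot 20^{2}\right)} - \frac{279}{486} = \frac{6}{1^{-1} \left(4 + 20 + 2 \cdot 400\right)} - \frac{31}{54} = \frac{6}{1 \left(4 + 20 + 800\right)} - \frac{31}{54} = \frac{6}{1 \cdot 824} - \frac{31}{54} = \frac{6}{824} - \frac{31}{54} = 6 \cdot \frac{1}{824} - \frac{31}{54} = \frac{3}{412} - \frac{31}{54} = - \frac{6305}{11124}$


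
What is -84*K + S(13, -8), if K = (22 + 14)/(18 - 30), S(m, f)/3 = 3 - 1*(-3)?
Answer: 270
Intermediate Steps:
S(m, f) = 18 (S(m, f) = 3*(3 - 1*(-3)) = 3*(3 + 3) = 3*6 = 18)
K = -3 (K = 36/(-12) = 36*(-1/12) = -3)
-84*K + S(13, -8) = -84*(-3) + 18 = 252 + 18 = 270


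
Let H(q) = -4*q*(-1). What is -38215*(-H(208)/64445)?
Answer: 6358976/12889 ≈ 493.36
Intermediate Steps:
H(q) = 4*q
-38215*(-H(208)/64445) = -38215/((-64445/(4*208))) = -38215/((-64445/832)) = -38215/((-64445*1/832)) = -38215/(-64445/832) = -38215*(-832/64445) = 6358976/12889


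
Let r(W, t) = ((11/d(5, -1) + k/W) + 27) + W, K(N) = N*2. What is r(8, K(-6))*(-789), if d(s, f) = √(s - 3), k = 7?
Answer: -226443/8 - 8679*√2/2 ≈ -34442.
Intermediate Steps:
K(N) = 2*N
d(s, f) = √(-3 + s)
r(W, t) = 27 + W + 7/W + 11*√2/2 (r(W, t) = ((11/(√(-3 + 5)) + 7/W) + 27) + W = ((11/(√2) + 7/W) + 27) + W = ((11*(√2/2) + 7/W) + 27) + W = ((11*√2/2 + 7/W) + 27) + W = ((7/W + 11*√2/2) + 27) + W = (27 + 7/W + 11*√2/2) + W = 27 + W + 7/W + 11*√2/2)
r(8, K(-6))*(-789) = (27 + 8 + 7/8 + 11*√2/2)*(-789) = (287/8 + 11*√2/2)*(-789) = -226443/8 - 8679*√2/2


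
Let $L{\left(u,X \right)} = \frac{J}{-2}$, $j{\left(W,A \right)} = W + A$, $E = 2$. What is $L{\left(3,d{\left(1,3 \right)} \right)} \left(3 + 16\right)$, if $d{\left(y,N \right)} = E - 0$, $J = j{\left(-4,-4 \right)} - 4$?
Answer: $114$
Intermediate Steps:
$j{\left(W,A \right)} = A + W$
$J = -12$ ($J = \left(-4 - 4\right) - 4 = -8 - 4 = -12$)
$d{\left(y,N \right)} = 2$ ($d{\left(y,N \right)} = 2 - 0 = 2 + 0 = 2$)
$L{\left(u,X \right)} = 6$ ($L{\left(u,X \right)} = - \frac{12}{-2} = \left(-12\right) \left(- \frac{1}{2}\right) = 6$)
$L{\left(3,d{\left(1,3 \right)} \right)} \left(3 + 16\right) = 6 \left(3 + 16\right) = 6 \cdot 19 = 114$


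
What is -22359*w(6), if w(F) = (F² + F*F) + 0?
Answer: -1609848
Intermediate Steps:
w(F) = 2*F² (w(F) = (F² + F²) + 0 = 2*F² + 0 = 2*F²)
-22359*w(6) = -44718*6² = -44718*36 = -22359*72 = -1609848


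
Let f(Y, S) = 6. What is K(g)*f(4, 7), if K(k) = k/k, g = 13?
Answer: 6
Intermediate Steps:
K(k) = 1
K(g)*f(4, 7) = 1*6 = 6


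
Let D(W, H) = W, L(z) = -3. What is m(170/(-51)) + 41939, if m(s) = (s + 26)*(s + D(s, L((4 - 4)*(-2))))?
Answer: 376091/9 ≈ 41788.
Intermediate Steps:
m(s) = 2*s*(26 + s) (m(s) = (s + 26)*(s + s) = (26 + s)*(2*s) = 2*s*(26 + s))
m(170/(-51)) + 41939 = 2*(170/(-51))*(26 + 170/(-51)) + 41939 = 2*(170*(-1/51))*(26 + 170*(-1/51)) + 41939 = 2*(-10/3)*(26 - 10/3) + 41939 = 2*(-10/3)*(68/3) + 41939 = -1360/9 + 41939 = 376091/9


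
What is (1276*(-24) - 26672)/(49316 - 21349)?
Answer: -57296/27967 ≈ -2.0487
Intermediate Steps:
(1276*(-24) - 26672)/(49316 - 21349) = (-30624 - 26672)/27967 = -57296*1/27967 = -57296/27967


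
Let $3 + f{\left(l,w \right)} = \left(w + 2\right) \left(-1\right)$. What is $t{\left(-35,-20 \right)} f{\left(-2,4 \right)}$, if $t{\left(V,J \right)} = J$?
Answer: $180$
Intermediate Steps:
$f{\left(l,w \right)} = -5 - w$ ($f{\left(l,w \right)} = -3 + \left(w + 2\right) \left(-1\right) = -3 + \left(2 + w\right) \left(-1\right) = -3 - \left(2 + w\right) = -5 - w$)
$t{\left(-35,-20 \right)} f{\left(-2,4 \right)} = - 20 \left(-5 - 4\right) = \left(-20\right) \left(-9\right) = 180$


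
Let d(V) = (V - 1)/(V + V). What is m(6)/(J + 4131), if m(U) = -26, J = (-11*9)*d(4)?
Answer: -208/32751 ≈ -0.0063509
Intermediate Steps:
d(V) = (-1 + V)/(2*V) (d(V) = (-1 + V)/((2*V)) = (-1 + V)*(1/(2*V)) = (-1 + V)/(2*V))
J = -297/8 (J = (-11*9)*((1/2)*(-1 + 4)/4) = -99*3/(2*4) = -99*3/8 = -297/8 ≈ -37.125)
m(6)/(J + 4131) = -26/(-297/8 + 4131) = -26/32751/8 = -26*8/32751 = -208/32751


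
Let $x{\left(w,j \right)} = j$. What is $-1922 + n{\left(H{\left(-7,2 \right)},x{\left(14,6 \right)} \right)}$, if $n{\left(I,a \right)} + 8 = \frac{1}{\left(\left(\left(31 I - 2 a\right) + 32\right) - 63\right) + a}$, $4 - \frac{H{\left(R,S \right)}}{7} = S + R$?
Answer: $- \frac{3697879}{1916} \approx -1930.0$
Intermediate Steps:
$H{\left(R,S \right)} = 28 - 7 R - 7 S$ ($H{\left(R,S \right)} = 28 - 7 \left(S + R\right) = 28 - 7 \left(R + S\right) = 28 - \left(7 R + 7 S\right) = 28 - 7 R - 7 S$)
$n{\left(I,a \right)} = -8 + \frac{1}{-31 - a + 31 I}$ ($n{\left(I,a \right)} = -8 + \frac{1}{\left(\left(\left(31 I - 2 a\right) + 32\right) - 63\right) + a} = -8 + \frac{1}{\left(\left(\left(- 2 a + 31 I\right) + 32\right) - 63\right) + a} = -8 + \frac{1}{\left(\left(32 - 2 a + 31 I\right) - 63\right) + a} = -8 + \frac{1}{\left(-31 - 2 a + 31 I\right) + a} = -8 + \frac{1}{-31 - a + 31 I}$)
$-1922 + n{\left(H{\left(-7,2 \right)},x{\left(14,6 \right)} \right)} = -1922 + \frac{-249 - 48 + 248 \left(28 - -49 - 14\right)}{31 + 6 - 31 \left(28 - -49 - 14\right)} = -1922 + \frac{-249 - 48 + 248 \left(28 + 49 - 14\right)}{31 + 6 - 31 \left(28 + 49 - 14\right)} = -1922 + \frac{-249 - 48 + 248 \cdot 63}{31 + 6 - 1953} = -1922 + \frac{-249 - 48 + 15624}{31 + 6 - 1953} = -1922 + \frac{1}{-1916} \cdot 15327 = -1922 - \frac{15327}{1916} = - \frac{3697879}{1916}$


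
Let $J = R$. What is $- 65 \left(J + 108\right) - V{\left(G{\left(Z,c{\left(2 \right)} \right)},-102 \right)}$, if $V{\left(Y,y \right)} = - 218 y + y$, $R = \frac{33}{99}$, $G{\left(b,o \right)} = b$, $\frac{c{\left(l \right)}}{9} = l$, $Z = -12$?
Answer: $- \frac{87527}{3} \approx -29176.0$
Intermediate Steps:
$c{\left(l \right)} = 9 l$
$R = \frac{1}{3}$ ($R = 33 \cdot \frac{1}{99} = \frac{1}{3} \approx 0.33333$)
$V{\left(Y,y \right)} = - 217 y$
$J = \frac{1}{3} \approx 0.33333$
$- 65 \left(J + 108\right) - V{\left(G{\left(Z,c{\left(2 \right)} \right)},-102 \right)} = - 65 \left(\frac{1}{3} + 108\right) - \left(-217\right) \left(-102\right) = \left(-65\right) \frac{325}{3} - 22134 = - \frac{21125}{3} - 22134 = - \frac{87527}{3}$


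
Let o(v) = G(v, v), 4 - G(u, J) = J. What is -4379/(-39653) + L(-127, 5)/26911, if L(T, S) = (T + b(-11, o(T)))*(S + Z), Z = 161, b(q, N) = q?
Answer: -790527655/1067101883 ≈ -0.74082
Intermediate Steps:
G(u, J) = 4 - J
o(v) = 4 - v
L(T, S) = (-11 + T)*(161 + S) (L(T, S) = (T - 11)*(S + 161) = (-11 + T)*(161 + S))
-4379/(-39653) + L(-127, 5)/26911 = -4379/(-39653) + (-1771 - 11*5 + 161*(-127) + 5*(-127))/26911 = -4379*(-1/39653) + (-1771 - 55 - 20447 - 635)*(1/26911) = 4379/39653 - 22908*1/26911 = 4379/39653 - 22908/26911 = -790527655/1067101883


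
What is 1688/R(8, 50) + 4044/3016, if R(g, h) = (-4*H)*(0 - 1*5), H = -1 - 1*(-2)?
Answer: 323243/3770 ≈ 85.741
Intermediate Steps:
H = 1 (H = -1 + 2 = 1)
R(g, h) = 20 (R(g, h) = (-4*1)*(0 - 1*5) = -4*(0 - 5) = -4*(-5) = 20)
1688/R(8, 50) + 4044/3016 = 1688/20 + 4044/3016 = 1688*(1/20) + 4044*(1/3016) = 422/5 + 1011/754 = 323243/3770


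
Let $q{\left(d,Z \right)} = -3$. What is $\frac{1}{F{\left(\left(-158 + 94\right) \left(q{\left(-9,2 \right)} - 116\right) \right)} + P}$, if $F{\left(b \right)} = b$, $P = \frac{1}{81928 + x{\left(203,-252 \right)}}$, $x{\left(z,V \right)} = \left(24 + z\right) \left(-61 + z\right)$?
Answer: $\frac{114162}{869457793} \approx 0.0001313$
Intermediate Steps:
$x{\left(z,V \right)} = \left(-61 + z\right) \left(24 + z\right)$
$P = \frac{1}{114162}$ ($P = \frac{1}{81928 - \left(8975 - 41209\right)} = \frac{1}{81928 - -32234} = \frac{1}{81928 + 32234} = \frac{1}{114162} \approx 8.7595 \cdot 10^{-6}$)
$\frac{1}{F{\left(\left(-158 + 94\right) \left(q{\left(-9,2 \right)} - 116\right) \right)} + P} = \frac{1}{\left(-158 + 94\right) \left(-3 - 116\right) + \frac{1}{114162}} = \frac{1}{\left(-64\right) \left(-119\right) + \frac{1}{114162}} = \frac{1}{7616 + \frac{1}{114162}} = \frac{1}{\frac{869457793}{114162}} = \frac{114162}{869457793}$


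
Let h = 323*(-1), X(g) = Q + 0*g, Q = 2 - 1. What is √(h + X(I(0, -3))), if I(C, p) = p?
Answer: I*√322 ≈ 17.944*I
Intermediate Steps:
Q = 1
X(g) = 1 (X(g) = 1 + 0*g = 1 + 0 = 1)
h = -323
√(h + X(I(0, -3))) = √(-323 + 1) = √(-322) = I*√322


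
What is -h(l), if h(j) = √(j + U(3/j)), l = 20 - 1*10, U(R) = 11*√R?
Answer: -√(1000 + 110*√30)/10 ≈ -4.0031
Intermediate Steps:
l = 10 (l = 20 - 10 = 10)
h(j) = √(j + 11*√3*√(1/j)) (h(j) = √(j + 11*√(3/j)) = √(j + 11*(√3*√(1/j))) = √(j + 11*√3*√(1/j)))
-h(l) = -√(10 + 11*√3*√(1/10)) = -√(10 + 11*√3*√(⅒)) = -√(10 + 11*√3*(√10/10)) = -√(10 + 11*√30/10)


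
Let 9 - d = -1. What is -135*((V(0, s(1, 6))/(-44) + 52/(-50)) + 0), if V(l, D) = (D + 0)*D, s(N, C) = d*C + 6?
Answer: 67527/5 ≈ 13505.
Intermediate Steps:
d = 10 (d = 9 - 1*(-1) = 9 + 1 = 10)
s(N, C) = 6 + 10*C (s(N, C) = 10*C + 6 = 6 + 10*C)
V(l, D) = D² (V(l, D) = D*D = D²)
-135*((V(0, s(1, 6))/(-44) + 52/(-50)) + 0) = -135*(((6 + 10*6)²/(-44) + 52/(-50)) + 0) = -135*(((6 + 60)²*(-1/44) + 52*(-1/50)) + 0) = -135*((66²*(-1/44) - 26/25) + 0) = -135*((4356*(-1/44) - 26/25) + 0) = -135*((-99 - 26/25) + 0) = -135*(-2501/25 + 0) = -135*(-2501/25) = 67527/5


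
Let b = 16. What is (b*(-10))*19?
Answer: -3040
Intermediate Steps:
(b*(-10))*19 = (16*(-10))*19 = -160*19 = -3040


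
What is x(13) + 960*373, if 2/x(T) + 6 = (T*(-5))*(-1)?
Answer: 21126722/59 ≈ 3.5808e+5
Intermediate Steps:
x(T) = 2/(-6 + 5*T) (x(T) = 2/(-6 + (T*(-5))*(-1)) = 2/(-6 - 5*T*(-1)) = 2/(-6 + 5*T))
x(13) + 960*373 = 2/(-6 + 5*13) + 960*373 = 2/(-6 + 65) + 358080 = 2/59 + 358080 = 21126722/59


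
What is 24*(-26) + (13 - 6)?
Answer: -617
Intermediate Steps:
24*(-26) + (13 - 6) = -624 + 7 = -617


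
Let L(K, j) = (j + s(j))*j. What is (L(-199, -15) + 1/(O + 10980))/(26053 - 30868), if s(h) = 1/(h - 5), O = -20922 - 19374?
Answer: -3309043/70578270 ≈ -0.046885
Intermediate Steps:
O = -40296
s(h) = 1/(-5 + h)
L(K, j) = j*(j + 1/(-5 + j)) (L(K, j) = (j + 1/(-5 + j))*j = j*(j + 1/(-5 + j)))
(L(-199, -15) + 1/(O + 10980))/(26053 - 30868) = (-15*(1 - 15*(-5 - 15))/(-5 - 15) + 1/(-40296 + 10980))/(26053 - 30868) = (-15*(1 - 15*(-20))/(-20) + 1/(-29316))/(-4815) = (-15*(-1/20)*(1 + 300) - 1/29316)*(-1/4815) = (-15*(-1/20)*301 - 1/29316)*(-1/4815) = (903/4 - 1/29316)*(-1/4815) = (3309043/14658)*(-1/4815) = -3309043/70578270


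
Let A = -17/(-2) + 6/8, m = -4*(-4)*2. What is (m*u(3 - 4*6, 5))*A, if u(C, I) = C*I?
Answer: -31080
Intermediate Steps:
m = 32 (m = 16*2 = 32)
A = 37/4 (A = -17*(-½) + 6*(⅛) = 17/2 + ¾ = 37/4 ≈ 9.2500)
(m*u(3 - 4*6, 5))*A = (32*((3 - 4*6)*5))*(37/4) = (32*((3 - 24)*5))*(37/4) = (32*(-21*5))*(37/4) = (32*(-105))*(37/4) = -3360*37/4 = -31080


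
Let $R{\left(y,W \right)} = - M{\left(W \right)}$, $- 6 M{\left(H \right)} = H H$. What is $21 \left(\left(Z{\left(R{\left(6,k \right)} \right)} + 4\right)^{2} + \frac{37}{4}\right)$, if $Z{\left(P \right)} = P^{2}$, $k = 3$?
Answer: $\frac{16233}{16} \approx 1014.6$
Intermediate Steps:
$M{\left(H \right)} = - \frac{H^{2}}{6}$ ($M{\left(H \right)} = - \frac{H H}{6} = - \frac{H^{2}}{6}$)
$R{\left(y,W \right)} = \frac{W^{2}}{6}$ ($R{\left(y,W \right)} = - \frac{\left(-1\right) W^{2}}{6} = \frac{W^{2}}{6}$)
$21 \left(\left(Z{\left(R{\left(6,k \right)} \right)} + 4\right)^{2} + \frac{37}{4}\right) = 21 \left(\left(\left(\frac{3^{2}}{6}\right)^{2} + 4\right)^{2} + \frac{37}{4}\right) = 21 \left(\left(\left(\frac{1}{6} \cdot 9\right)^{2} + 4\right)^{2} + 37 \cdot \frac{1}{4}\right) = 21 \left(\left(\left(\frac{3}{2}\right)^{2} + 4\right)^{2} + \frac{37}{4}\right) = 21 \left(\left(\frac{9}{4} + 4\right)^{2} + \frac{37}{4}\right) = 21 \left(\left(\frac{25}{4}\right)^{2} + \frac{37}{4}\right) = 21 \left(\frac{625}{16} + \frac{37}{4}\right) = 21 \cdot \frac{773}{16} = \frac{16233}{16}$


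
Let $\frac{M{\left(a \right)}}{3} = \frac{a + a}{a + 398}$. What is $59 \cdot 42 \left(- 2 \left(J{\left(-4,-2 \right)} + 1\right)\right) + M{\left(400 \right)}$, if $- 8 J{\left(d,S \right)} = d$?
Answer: $- \frac{988322}{133} \approx -7431.0$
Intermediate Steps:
$J{\left(d,S \right)} = - \frac{d}{8}$
$M{\left(a \right)} = \frac{6 a}{398 + a}$ ($M{\left(a \right)} = 3 \frac{a + a}{a + 398} = 3 \frac{2 a}{398 + a} = \frac{6 a}{398 + a}$)
$59 \cdot 42 \left(- 2 \left(J{\left(-4,-2 \right)} + 1\right)\right) + M{\left(400 \right)} = 59 \cdot 42 \left(- 2 \left(\left(- \frac{1}{8}\right) \left(-4\right) + 1\right)\right) + 6 \cdot 400 \frac{1}{398 + 400} = 2478 \left(- 2 \left(\frac{1}{2} + 1\right)\right) + 6 \cdot 400 \cdot \frac{1}{798} = 2478 \left(\left(-2\right) \frac{3}{2}\right) + 6 \cdot 400 \cdot \frac{1}{798} = 2478 \left(-3\right) + \frac{400}{133} = -7434 + \frac{400}{133} = - \frac{988322}{133}$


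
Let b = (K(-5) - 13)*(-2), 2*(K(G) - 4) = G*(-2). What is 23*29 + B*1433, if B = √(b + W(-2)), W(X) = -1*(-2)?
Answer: 667 + 1433*√10 ≈ 5198.5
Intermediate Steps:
K(G) = 4 - G (K(G) = 4 + (G*(-2))/2 = 4 + (-2*G)/2 = 4 - G)
W(X) = 2
b = 8 (b = ((4 - 1*(-5)) - 13)*(-2) = ((4 + 5) - 13)*(-2) = (9 - 13)*(-2) = -4*(-2) = 8)
B = √10 (B = √(8 + 2) = √10 ≈ 3.1623)
23*29 + B*1433 = 23*29 + √10*1433 = 667 + 1433*√10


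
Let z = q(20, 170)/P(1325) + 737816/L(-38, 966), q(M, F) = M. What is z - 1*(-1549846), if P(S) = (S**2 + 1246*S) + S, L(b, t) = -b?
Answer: 5080494252909/3237505 ≈ 1.5693e+6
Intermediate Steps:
P(S) = S**2 + 1247*S
z = 62860078679/3237505 (z = 20/((1325*(1247 + 1325))) + 737816/((-1*(-38))) = 20/((1325*2572)) + 737816/38 = 20/3407900 + 737816*(1/38) = 20*(1/3407900) + 368908/19 = 1/170395 + 368908/19 = 62860078679/3237505 ≈ 19416.)
z - 1*(-1549846) = 62860078679/3237505 - 1*(-1549846) = 62860078679/3237505 + 1549846 = 5080494252909/3237505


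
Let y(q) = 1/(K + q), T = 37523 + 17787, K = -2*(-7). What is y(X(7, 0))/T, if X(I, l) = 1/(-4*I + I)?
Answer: 21/16205830 ≈ 1.2958e-6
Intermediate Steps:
K = 14
X(I, l) = -1/(3*I) (X(I, l) = 1/(-3*I) = -1/(3*I))
T = 55310
y(q) = 1/(14 + q)
y(X(7, 0))/T = 1/((14 - ⅓/7)*55310) = (1/55310)/(14 - ⅓*⅐) = (1/55310)/(14 - 1/21) = (1/55310)/(293/21) = (21/293)*(1/55310) = 21/16205830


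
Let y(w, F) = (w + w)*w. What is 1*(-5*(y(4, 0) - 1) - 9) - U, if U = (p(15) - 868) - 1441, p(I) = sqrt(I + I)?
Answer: 2145 - sqrt(30) ≈ 2139.5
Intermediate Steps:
y(w, F) = 2*w**2 (y(w, F) = (2*w)*w = 2*w**2)
p(I) = sqrt(2)*sqrt(I) (p(I) = sqrt(2*I) = sqrt(2)*sqrt(I))
U = -2309 + sqrt(30) (U = (sqrt(2)*sqrt(15) - 868) - 1441 = (sqrt(30) - 868) - 1441 = (-868 + sqrt(30)) - 1441 = -2309 + sqrt(30) ≈ -2303.5)
1*(-5*(y(4, 0) - 1) - 9) - U = 1*(-5*(2*4**2 - 1) - 9) - (-2309 + sqrt(30)) = 1*(-5*(2*16 - 1) - 9) + (2309 - sqrt(30)) = 1*(-5*(32 - 1) - 9) + (2309 - sqrt(30)) = 1*(-5*31 - 9) + (2309 - sqrt(30)) = 1*(-155 - 9) + (2309 - sqrt(30)) = 1*(-164) + (2309 - sqrt(30)) = -164 + (2309 - sqrt(30)) = 2145 - sqrt(30)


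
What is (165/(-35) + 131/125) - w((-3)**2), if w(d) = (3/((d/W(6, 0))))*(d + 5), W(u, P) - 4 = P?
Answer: -58624/2625 ≈ -22.333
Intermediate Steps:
W(u, P) = 4 + P
w(d) = 12*(5 + d)/d (w(d) = (3/((d/(4 + 0))))*(d + 5) = (3/((d/4)))*(5 + d) = (3*(4/d))*(5 + d) = (12/d)*(5 + d) = 12*(5 + d)/d)
(165/(-35) + 131/125) - w((-3)**2) = (165/(-35) + 131/125) - (12 + 60/((-3)**2)) = (165*(-1/35) + 131*(1/125)) - (12 + 60/9) = (-33/7 + 131/125) - (12 + 60*(1/9)) = -3208/875 - (12 + 20/3) = -3208/875 - 1*56/3 = -3208/875 - 56/3 = -58624/2625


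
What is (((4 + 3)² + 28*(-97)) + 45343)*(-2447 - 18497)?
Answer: -893806144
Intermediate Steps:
(((4 + 3)² + 28*(-97)) + 45343)*(-2447 - 18497) = ((7² - 2716) + 45343)*(-20944) = ((49 - 2716) + 45343)*(-20944) = (-2667 + 45343)*(-20944) = 42676*(-20944) = -893806144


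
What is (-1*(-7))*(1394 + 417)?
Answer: 12677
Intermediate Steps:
(-1*(-7))*(1394 + 417) = 7*1811 = 12677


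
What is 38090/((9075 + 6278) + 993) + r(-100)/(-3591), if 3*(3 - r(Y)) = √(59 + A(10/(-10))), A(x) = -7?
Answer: 22788692/9783081 + 2*√13/10773 ≈ 2.3301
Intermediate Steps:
r(Y) = 3 - 2*√13/3 (r(Y) = 3 - √(59 - 7)/3 = 3 - 2*√13/3)
38090/((9075 + 6278) + 993) + r(-100)/(-3591) = 38090/((9075 + 6278) + 993) + (3 - 2*√13/3)/(-3591) = 38090/(15353 + 993) + (3 - 2*√13/3)*(-1/3591) = 38090/16346 + (-1/1197 + 2*√13/10773) = 38090*(1/16346) + (-1/1197 + 2*√13/10773) = 19045/8173 + (-1/1197 + 2*√13/10773) = 22788692/9783081 + 2*√13/10773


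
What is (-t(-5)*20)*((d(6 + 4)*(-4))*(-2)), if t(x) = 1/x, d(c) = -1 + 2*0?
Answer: -32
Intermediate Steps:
d(c) = -1 (d(c) = -1 + 0 = -1)
(-t(-5)*20)*((d(6 + 4)*(-4))*(-2)) = (-1/(-5)*20)*(-1*(-4)*(-2)) = (-1*(-⅕)*20)*(4*(-2)) = ((⅕)*20)*(-8) = 4*(-8) = -32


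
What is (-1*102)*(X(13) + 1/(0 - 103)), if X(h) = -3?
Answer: 31620/103 ≈ 306.99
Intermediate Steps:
(-1*102)*(X(13) + 1/(0 - 103)) = (-1*102)*(-3 + 1/(0 - 103)) = -102*(-3 + 1/(-103)) = -102*(-3 - 1/103) = -102*(-310/103) = 31620/103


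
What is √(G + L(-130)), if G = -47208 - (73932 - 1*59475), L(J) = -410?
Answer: 5*I*√2483 ≈ 249.15*I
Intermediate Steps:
G = -61665 (G = -47208 - (73932 - 59475) = -47208 - 1*14457 = -47208 - 14457 = -61665)
√(G + L(-130)) = √(-61665 - 410) = √(-62075) = 5*I*√2483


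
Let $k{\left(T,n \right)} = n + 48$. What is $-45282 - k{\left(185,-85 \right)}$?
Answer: $-45245$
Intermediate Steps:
$k{\left(T,n \right)} = 48 + n$
$-45282 - k{\left(185,-85 \right)} = -45282 - \left(48 - 85\right) = -45282 - -37 = -45282 + 37 = -45245$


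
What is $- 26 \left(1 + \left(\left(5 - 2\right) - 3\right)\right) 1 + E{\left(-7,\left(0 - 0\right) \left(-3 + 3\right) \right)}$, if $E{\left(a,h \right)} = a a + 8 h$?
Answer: $23$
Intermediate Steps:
$E{\left(a,h \right)} = a^{2} + 8 h$
$- 26 \left(1 + \left(\left(5 - 2\right) - 3\right)\right) 1 + E{\left(-7,\left(0 - 0\right) \left(-3 + 3\right) \right)} = - 26 \left(1 + \left(\left(5 - 2\right) - 3\right)\right) 1 + \left(\left(-7\right)^{2} + 8 \left(0 - 0\right) \left(-3 + 3\right)\right) = - 26 \left(1 + \left(3 - 3\right)\right) 1 + \left(49 + 8 \left(0 + \left(-5 + 5\right)\right) 0\right) = - 26 \left(1 + 0\right) 1 + \left(49 + 8 \left(0 + 0\right) 0\right) = - 26 \cdot 1 \cdot 1 + \left(49 + 8 \cdot 0 \cdot 0\right) = \left(-26\right) 1 + \left(49 + 8 \cdot 0\right) = -26 + \left(49 + 0\right) = -26 + 49 = 23$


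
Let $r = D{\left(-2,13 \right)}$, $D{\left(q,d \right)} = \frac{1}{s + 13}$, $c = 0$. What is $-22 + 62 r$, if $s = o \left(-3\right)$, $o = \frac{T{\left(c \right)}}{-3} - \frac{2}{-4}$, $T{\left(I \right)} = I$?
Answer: $- \frac{382}{23} \approx -16.609$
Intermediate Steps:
$o = \frac{1}{2}$ ($o = \frac{0}{-3} - \frac{2}{-4} = 0 \left(- \frac{1}{3}\right) - - \frac{1}{2} = 0 + \frac{1}{2} = \frac{1}{2} \approx 0.5$)
$s = - \frac{3}{2}$ ($s = \frac{1}{2} \left(-3\right) = - \frac{3}{2} \approx -1.5$)
$D{\left(q,d \right)} = \frac{2}{23}$ ($D{\left(q,d \right)} = \frac{1}{- \frac{3}{2} + 13} = \frac{1}{\frac{23}{2}} = \frac{2}{23}$)
$r = \frac{2}{23} \approx 0.086957$
$-22 + 62 r = -22 + 62 \cdot \frac{2}{23} = -22 + \frac{124}{23} = - \frac{382}{23}$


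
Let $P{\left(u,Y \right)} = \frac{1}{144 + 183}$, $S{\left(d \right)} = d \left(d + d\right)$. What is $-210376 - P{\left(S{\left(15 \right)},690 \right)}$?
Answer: $- \frac{68792953}{327} \approx -2.1038 \cdot 10^{5}$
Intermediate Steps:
$S{\left(d \right)} = 2 d^{2}$ ($S{\left(d \right)} = d 2 d = 2 d^{2}$)
$P{\left(u,Y \right)} = \frac{1}{327}$
$-210376 - P{\left(S{\left(15 \right)},690 \right)} = -210376 - \frac{1}{327} = - \frac{68792953}{327}$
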